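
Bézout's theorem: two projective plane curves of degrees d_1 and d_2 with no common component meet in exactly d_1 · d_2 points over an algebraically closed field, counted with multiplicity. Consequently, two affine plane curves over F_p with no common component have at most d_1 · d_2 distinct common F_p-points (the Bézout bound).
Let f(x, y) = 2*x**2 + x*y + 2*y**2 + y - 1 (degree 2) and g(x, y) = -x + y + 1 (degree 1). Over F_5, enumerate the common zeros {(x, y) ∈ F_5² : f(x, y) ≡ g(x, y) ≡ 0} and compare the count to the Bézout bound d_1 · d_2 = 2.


Common zeros: {(0, 4)}; count = 1; Bézout bound = 2.

deg(f) = 2, deg(g) = 1, so Bézout bound = 2.
Scan x ∈ F_5. For each x, list the y ∈ F_5 with f(x, y) ≡ 0 and those with g(x, y) ≡ 0 (mod 5); the common zeros in that column are the intersection.
  x = 0: f ≡ 0 at y ∈ {3, 4}; g ≡ 0 at y ∈ {4}; common: {4}.
  x = 1: f ≡ 0 at y ∈ {1, 3}; g ≡ 0 at y ∈ {0}; common: ∅.
  x = 2: f ≡ 0 at y ∈ ∅; g ≡ 0 at y ∈ {1}; common: ∅.
  x = 3: f ≡ 0 at y ∈ {4}; g ≡ 0 at y ∈ {2}; common: ∅.
  x = 4: f ≡ 0 at y ∈ ∅; g ≡ 0 at y ∈ {3}; common: ∅.
Collecting: common zeros = {(0, 4)}, so the count is 1.
Comparison with the Bézout bound: 1 ≤ 2 = deg(f)·deg(g), as expected for curves with no common component (the affine F_5-count falls short of the bound because intersections may lie at infinity, over extension fields, or carry multiplicity).


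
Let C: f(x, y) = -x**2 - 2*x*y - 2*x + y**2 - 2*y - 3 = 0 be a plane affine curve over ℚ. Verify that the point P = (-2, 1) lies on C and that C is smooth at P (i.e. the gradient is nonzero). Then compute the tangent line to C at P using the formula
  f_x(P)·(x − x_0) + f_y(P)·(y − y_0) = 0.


Tangent line at P: 4*y - 4 = 0.

Step 1: f(-2, 1) = 0, so P lies on C.
Step 2: partial derivatives
  f_x(x, y) = -2*x - 2*y - 2, f_y(x, y) = -2*x + 2*y - 2.
  f_x(P) = 0, f_y(P) = 4 (gradient nonzero, so P is smooth).
Step 3: tangent line at P: 0·(x − -2) + 4·(y − 1) = 0.
Expanding: 4*y - 4 = 0.


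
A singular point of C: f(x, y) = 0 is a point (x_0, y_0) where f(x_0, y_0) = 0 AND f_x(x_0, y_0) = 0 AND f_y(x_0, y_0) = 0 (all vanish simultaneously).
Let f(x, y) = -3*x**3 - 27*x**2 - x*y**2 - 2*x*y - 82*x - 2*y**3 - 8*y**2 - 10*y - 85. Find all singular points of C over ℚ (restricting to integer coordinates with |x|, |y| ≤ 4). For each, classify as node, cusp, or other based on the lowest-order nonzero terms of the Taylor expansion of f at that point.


Singular points: {(-3, -1)}; classification: cusp.

Compute partial derivatives:
  f_x = -9*x**2 - 54*x - y**2 - 2*y - 82.
  f_y = -2*x*y - 2*x - 6*y**2 - 16*y - 10.
Scan x_0 ∈ {−4, ..., 4}. For each x_0, f_y(x_0, y) is a polynomial in y; find its integer roots y ∈ {−4, ..., 4}, then test f_x and f at those candidates.
  x = -4: f_y(-4, y) = -6*y**2 - 8*y - 2; vanishes at y ∈ {-1}. (-4, -1): f_x = -9 ≠ 0.
  x = -3: f_y(-3, y) = -6*y**2 - 10*y - 4; vanishes at y ∈ {-1}. (-3, -1): f_x = 0, f = 0 — SINGULAR.
  x = -2: f_y(-2, y) = -6*y**2 - 12*y - 6; vanishes at y ∈ {-1}. (-2, -1): f_x = -9 ≠ 0.
  x = -1: f_y(-1, y) = -6*y**2 - 14*y - 8; vanishes at y ∈ {-1}. (-1, -1): f_x = -36 ≠ 0.
  x = 0: f_y(0, y) = -6*y**2 - 16*y - 10; vanishes at y ∈ {-1}. (0, -1): f_x = -81 ≠ 0.
  x = 1: f_y(1, y) = -6*y**2 - 18*y - 12; vanishes at y ∈ {-2, -1}. (1, -2): f_x = -145 ≠ 0; (1, -1): f_x = -144 ≠ 0.
  x = 2: f_y(2, y) = -6*y**2 - 20*y - 14; vanishes at y ∈ {-1}. (2, -1): f_x = -225 ≠ 0.
  x = 3: f_y(3, y) = -6*y**2 - 22*y - 16; vanishes at y ∈ {-1}. (3, -1): f_x = -324 ≠ 0.
  x = 4: f_y(4, y) = -6*y**2 - 24*y - 18; vanishes at y ∈ {-3, -1}. (4, -3): f_x = -445 ≠ 0; (4, -1): f_x = -441 ≠ 0.
Only singular point on the grid: (-3, -1).
Classify: substitute x = -3 + u, y = -1 + v and expand: f = -3*u**3 - u*v**2 - 2*v**3 + v**2.
No constant or linear terms (consistent with a singular point). Quadratic part: v**2. Cubic part: -3*u**3 - u*v**2 - 2*v**3.
The quadratic part v**2 is a perfect square, so there is a single (double) tangent line v = 0, i.e. y = -1. Restricting the cubic part to that line (v = 0) leaves -3*u**3 ≠ 0, so f is not divisible by v and the branch is v² ≈ 3*u**3 to lowest order — this is a cusp.
Classification: cusp.


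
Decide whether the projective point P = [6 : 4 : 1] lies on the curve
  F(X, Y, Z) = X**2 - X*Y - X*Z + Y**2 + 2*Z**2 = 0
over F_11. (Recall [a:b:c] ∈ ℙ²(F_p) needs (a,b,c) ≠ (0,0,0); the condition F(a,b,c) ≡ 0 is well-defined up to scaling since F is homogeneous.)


F(6,4,1) ≡ 2 (mod 11); P is NOT on the curve.

Evaluate F(6, 4, 1) term-by-term (mod 11).
  X**2 ↦ 1·36·1·1 = 36
  -X*Y ↦ -1·6·4·1 = -24
  -X*Z ↦ -1·6·1·1 = -6
  Y**2 ↦ 1·1·16·1 = 16
  2*Z**2 ↦ 2·1·1·1 = 2
Sum: F(6, 4, 1) = (36) + (-24) + (-6) + (16) + (2) = 24.
Reducing mod 11: 24 ≡ 2 (mod 11).
Since F(a, b, c) ≡ 2 ≠ 0 (mod 11), P does NOT lie on the curve.


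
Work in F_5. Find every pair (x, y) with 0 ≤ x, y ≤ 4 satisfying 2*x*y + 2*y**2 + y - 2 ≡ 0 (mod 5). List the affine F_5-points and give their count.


Affine F_5-points: {(1, 3), (2, 1), (2, 4), (3, 2)}; count = 4.

For each of the 25 pairs (x, y) ∈ F_5², evaluate f(x, y) mod 5. Record the zeros.
  x = 0: [0↦3, 1↦1, 2↦3, 3↦4, 4↦4]  zeros at y ∈ ∅
  x = 1: [0↦3, 1↦3, 2↦2, 3↦0, 4↦2]  zeros at y ∈ {3}
  x = 2: [0↦3, 1↦0, 2↦1, 3↦1, 4↦0]  zeros at y ∈ {1, 4}
  x = 3: [0↦3, 1↦2, 2↦0, 3↦2, 4↦3]  zeros at y ∈ {2}
  x = 4: [0↦3, 1↦4, 2↦4, 3↦3, 4↦1]  zeros at y ∈ ∅
Collecting zeros: affine points = {(1, 3), (2, 1), (2, 4), (3, 2)}.
Total count |C(F_5)_aff| = 4.


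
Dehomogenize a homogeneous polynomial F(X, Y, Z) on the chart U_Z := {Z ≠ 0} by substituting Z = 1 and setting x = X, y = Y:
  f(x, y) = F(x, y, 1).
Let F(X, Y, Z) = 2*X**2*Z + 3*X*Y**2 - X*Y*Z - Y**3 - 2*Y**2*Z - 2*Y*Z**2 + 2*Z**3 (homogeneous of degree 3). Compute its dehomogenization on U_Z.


f(x, y) = 2*x**2 + 3*x*y**2 - x*y - y**3 - 2*y**2 - 2*y + 2

On U_Z we set Z = 1. Each monomial c·X^i·Y^j·Z^k in F becomes c·x^i·y^j·1^k = c·x^i·y^j.
Substituting Z = 1: F(X, Y, 1) = 2*x**2 + 3*x*y**2 - x*y - y**3 - 2*y**2 - 2*y + 2.
Note: deg(f) ≤ deg(F) = 3; strict inequality happens when F is divisible by Z (lost terms).


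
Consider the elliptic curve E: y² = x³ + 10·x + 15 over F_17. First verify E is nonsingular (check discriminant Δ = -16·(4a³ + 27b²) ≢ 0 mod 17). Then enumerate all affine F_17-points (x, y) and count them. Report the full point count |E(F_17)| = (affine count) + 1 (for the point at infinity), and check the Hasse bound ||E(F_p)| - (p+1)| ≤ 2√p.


Affine points = {(0, 7), (0, 10), (1, 3), (1, 14), (2, 3), (2, 14), (3, 2), (3, 15), (4, 0), (6, 6), (6, 11), (9, 1), (9, 16), (13, 8), (13, 9), (14, 3), (14, 14), (15, 2), (15, 15), (16, 2), (16, 15)}; affine count = 21; |E(F_17)| = 22.

Discriminant check: Δ ∝ 4a³ + 27b² = 4·10³ + 27·15² = 4·1000 + 27·225 ≡ 11 (mod 17). Nonzero ⇒ E is nonsingular.
For each x ∈ F_17, compute rhs = x³ + 10·x + 15 mod 17, then count y ∈ F_17 with y² ≡ rhs.
  x = 0: rhs = 15, matching y values: 7, 10 (2 points).
  x = 1: rhs = 9, matching y values: 3, 14 (2 points).
  x = 2: rhs = 9, matching y values: 3, 14 (2 points).
  x = 3: rhs = 4, matching y values: 2, 15 (2 points).
  x = 4: rhs = 0, matching y values: 0 (1 points).
  x = 5: rhs = 3, matching y values: none (0 points).
  x = 6: rhs = 2, matching y values: 6, 11 (2 points).
  x = 7: rhs = 3, matching y values: none (0 points).
  x = 8: rhs = 12, matching y values: none (0 points).
  x = 9: rhs = 1, matching y values: 1, 16 (2 points).
  x = 10: rhs = 10, matching y values: none (0 points).
  x = 11: rhs = 11, matching y values: none (0 points).
  x = 12: rhs = 10, matching y values: none (0 points).
  x = 13: rhs = 13, matching y values: 8, 9 (2 points).
  x = 14: rhs = 9, matching y values: 3, 14 (2 points).
  x = 15: rhs = 4, matching y values: 2, 15 (2 points).
  x = 16: rhs = 4, matching y values: 2, 15 (2 points).
Total affine count: 21.
Full point count |E(F_17)| = 21 + 1 = 22.
Hasse bound: |22 − (17+1)| = |4| = 4 ≤ 2√17 ≈ 8.2462 ✓.


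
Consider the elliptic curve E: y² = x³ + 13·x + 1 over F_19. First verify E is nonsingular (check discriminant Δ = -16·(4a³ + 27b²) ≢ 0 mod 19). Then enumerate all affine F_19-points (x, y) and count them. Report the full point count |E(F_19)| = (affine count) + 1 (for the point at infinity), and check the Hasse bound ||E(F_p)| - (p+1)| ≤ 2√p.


Affine points = {(0, 1), (0, 18), (2, 4), (2, 15), (5, 1), (5, 18), (7, 6), (7, 13), (8, 3), (8, 16), (9, 7), (9, 12), (12, 2), (12, 17), (13, 7), (13, 12), (14, 1), (14, 18), (16, 7), (16, 12), (17, 9), (17, 10), (18, 5), (18, 14)}; affine count = 24; |E(F_19)| = 25.

Discriminant check: Δ ∝ 4a³ + 27b² = 4·13³ + 27·1² = 4·2197 + 27·1 ≡ 18 (mod 19). Nonzero ⇒ E is nonsingular.
For each x ∈ F_19, compute rhs = x³ + 13·x + 1 mod 19, then count y ∈ F_19 with y² ≡ rhs.
  x = 0: rhs = 1, matching y values: 1, 18 (2 points).
  x = 1: rhs = 15, matching y values: none (0 points).
  x = 2: rhs = 16, matching y values: 4, 15 (2 points).
  x = 3: rhs = 10, matching y values: none (0 points).
  x = 4: rhs = 3, matching y values: none (0 points).
  x = 5: rhs = 1, matching y values: 1, 18 (2 points).
  x = 6: rhs = 10, matching y values: none (0 points).
  x = 7: rhs = 17, matching y values: 6, 13 (2 points).
  x = 8: rhs = 9, matching y values: 3, 16 (2 points).
  x = 9: rhs = 11, matching y values: 7, 12 (2 points).
  x = 10: rhs = 10, matching y values: none (0 points).
  x = 11: rhs = 12, matching y values: none (0 points).
  x = 12: rhs = 4, matching y values: 2, 17 (2 points).
  x = 13: rhs = 11, matching y values: 7, 12 (2 points).
  x = 14: rhs = 1, matching y values: 1, 18 (2 points).
  x = 15: rhs = 18, matching y values: none (0 points).
  x = 16: rhs = 11, matching y values: 7, 12 (2 points).
  x = 17: rhs = 5, matching y values: 9, 10 (2 points).
  x = 18: rhs = 6, matching y values: 5, 14 (2 points).
Total affine count: 24.
Full point count |E(F_19)| = 24 + 1 = 25.
Hasse bound: |25 − (19+1)| = |5| = 5 ≤ 2√19 ≈ 8.7178 ✓.


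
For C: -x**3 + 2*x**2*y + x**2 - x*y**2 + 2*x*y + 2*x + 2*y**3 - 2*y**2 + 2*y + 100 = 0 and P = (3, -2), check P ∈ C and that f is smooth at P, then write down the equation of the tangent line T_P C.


Tangent line at P: -51*x + 70*y + 293 = 0.

Step 1: f(3, -2) = 0, so P lies on C.
Step 2: partial derivatives
  f_x(x, y) = -3*x**2 + 4*x*y + 2*x - y**2 + 2*y + 2, f_y(x, y) = 2*x**2 - 2*x*y + 2*x + 6*y**2 - 4*y + 2.
  f_x(P) = -51, f_y(P) = 70 (gradient nonzero, so P is smooth).
Step 3: tangent line at P: -51·(x − 3) + 70·(y − -2) = 0.
Expanding: -51*x + 70*y + 293 = 0.


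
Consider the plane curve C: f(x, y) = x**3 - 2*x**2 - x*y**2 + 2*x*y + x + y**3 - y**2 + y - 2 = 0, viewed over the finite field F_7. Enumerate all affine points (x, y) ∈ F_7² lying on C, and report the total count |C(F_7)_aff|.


Affine F_7-points: {(1, 1), (1, 4), (2, 0), (3, 1), (3, 5), (5, 1), (5, 2), (5, 3), (6, 2)}; count = 9.

For each of the 49 pairs (x, y) ∈ F_7², evaluate f(x, y) mod 7. Record the zeros.
  x = 0: [0↦5, 1↦6, 2↦4, 3↦5, 4↦1, 5↦5, 6↦2]  zeros at y ∈ ∅
  x = 1: [0↦5, 1↦0, 2↦4, 3↦2, 4↦0, 5↦4, 6↦6]  zeros at y ∈ {1, 4}
  x = 2: [0↦0, 1↦3, 2↦6, 3↦1, 4↦1, 5↦5, 6↦5]  zeros at y ∈ {0}
  x = 3: [0↦3, 1↦0, 2↦2, 3↦1, 4↦3, 5↦0, 6↦5]  zeros at y ∈ {1, 5}
  x = 4: [0↦6, 1↦4, 2↦5, 3↦1, 4↦5, 5↦2, 6↦5]  zeros at y ∈ ∅
  x = 5: [0↦1, 1↦0, 2↦0, 3↦0, 4↦6, 5↦3, 6↦4]  zeros at y ∈ {1, 2, 3}
  x = 6: [0↦1, 1↦1, 2↦0, 3↦4, 4↦5, 5↦2, 6↦1]  zeros at y ∈ {2}
Collecting zeros: affine points = {(1, 1), (1, 4), (2, 0), (3, 1), (3, 5), (5, 1), (5, 2), (5, 3), (6, 2)}.
Total count |C(F_7)_aff| = 9.


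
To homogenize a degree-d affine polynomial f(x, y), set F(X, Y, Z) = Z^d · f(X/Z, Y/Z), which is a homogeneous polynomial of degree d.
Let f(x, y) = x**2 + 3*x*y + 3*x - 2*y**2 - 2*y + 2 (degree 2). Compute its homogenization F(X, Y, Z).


F(X, Y, Z) = X**2 + 3*X*Y + 3*X*Z - 2*Y**2 - 2*Y*Z + 2*Z**2

deg(f) = 2.
Substitute x = X/Z, y = Y/Z into f, then multiply by Z^2.
  monomial 1·x^2·y^0 ↦ 1·X^2·Y^0·Z^0.
  monomial 3·x^1·y^1 ↦ 3·X^1·Y^1·Z^0.
  monomial 3·x^1·y^0 ↦ 3·X^1·Y^0·Z^1.
  monomial -2·x^0·y^2 ↦ -2·X^0·Y^2·Z^0.
  monomial -2·x^0·y^1 ↦ -2·X^0·Y^1·Z^1.
  monomial 2·x^0·y^0 ↦ 2·X^0·Y^0·Z^2.
Collecting: F(X, Y, Z) = X**2 + 3*X*Y + 3*X*Z - 2*Y**2 - 2*Y*Z + 2*Z**2.


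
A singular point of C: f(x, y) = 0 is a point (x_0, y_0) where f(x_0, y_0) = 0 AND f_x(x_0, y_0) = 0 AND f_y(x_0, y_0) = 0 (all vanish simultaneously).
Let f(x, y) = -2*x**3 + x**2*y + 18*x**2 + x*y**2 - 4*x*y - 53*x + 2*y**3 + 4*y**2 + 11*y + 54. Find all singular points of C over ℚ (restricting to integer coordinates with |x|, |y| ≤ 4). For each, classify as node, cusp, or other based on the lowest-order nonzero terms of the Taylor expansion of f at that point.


Singular points: {(3, -1)}; classification: node.

Compute partial derivatives:
  f_x = -6*x**2 + 2*x*y + 36*x + y**2 - 4*y - 53.
  f_y = x**2 + 2*x*y - 4*x + 6*y**2 + 8*y + 11.
Scan x_0 ∈ {−4, ..., 4}. For each x_0, f_y(x_0, y) is a polynomial in y; find its integer roots y ∈ {−4, ..., 4}, then test f_x and f at those candidates.
  x = -4: f_y(-4, y) = 6*y**2 + 43; no integer root y with |y| ≤ 4.
  x = -3: f_y(-3, y) = 6*y**2 + 2*y + 32; no integer root y with |y| ≤ 4.
  x = -2: f_y(-2, y) = 6*y**2 + 4*y + 23; no integer root y with |y| ≤ 4.
  x = -1: f_y(-1, y) = 6*y**2 + 6*y + 16; no integer root y with |y| ≤ 4.
  x = 0: f_y(0, y) = 6*y**2 + 8*y + 11; no integer root y with |y| ≤ 4.
  x = 1: f_y(1, y) = 6*y**2 + 10*y + 8; no integer root y with |y| ≤ 4.
  x = 2: f_y(2, y) = 6*y**2 + 12*y + 7; no integer root y with |y| ≤ 4.
  x = 3: f_y(3, y) = 6*y**2 + 14*y + 8; vanishes at y ∈ {-1}. (3, -1): f_x = 0, f = 0 — SINGULAR.
  x = 4: f_y(4, y) = 6*y**2 + 16*y + 11; no integer root y with |y| ≤ 4.
Only singular point on the grid: (3, -1).
Classify: substitute x = 3 + u, y = -1 + v and expand: f = -2*u**3 + u**2*v - u**2 + u*v**2 + 2*v**3 + v**2.
No constant or linear terms (consistent with a singular point). Quadratic part: -u**2 + v**2. Cubic part: -2*u**3 + u**2*v + u*v**2 + 2*v**3.
The quadratic part v**2 - u**2 = (v − u)(v + u) splits into two distinct linear factors, so there are two distinct tangent lines y − -1 = ±(x − 3) — this is a node (ordinary double point).
Classification: node.


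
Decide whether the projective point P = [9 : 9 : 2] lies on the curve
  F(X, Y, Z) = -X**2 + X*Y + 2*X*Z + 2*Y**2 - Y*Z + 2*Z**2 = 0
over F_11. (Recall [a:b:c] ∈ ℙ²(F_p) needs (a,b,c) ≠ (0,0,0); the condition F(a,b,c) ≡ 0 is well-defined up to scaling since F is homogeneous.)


F(9,9,2) ≡ 1 (mod 11); P is NOT on the curve.

Evaluate F(9, 9, 2) term-by-term (mod 11).
  -X**2 ↦ -1·81·1·1 = -81
  X*Y ↦ 1·9·9·1 = 81
  2*X*Z ↦ 2·9·1·2 = 36
  2*Y**2 ↦ 2·1·81·1 = 162
  -Y*Z ↦ -1·1·9·2 = -18
  2*Z**2 ↦ 2·1·1·4 = 8
Sum: F(9, 9, 2) = (-81) + (81) + (36) + (162) + (-18) + (8) = 188.
Reducing mod 11: 188 ≡ 1 (mod 11).
Since F(a, b, c) ≡ 1 ≠ 0 (mod 11), P does NOT lie on the curve.


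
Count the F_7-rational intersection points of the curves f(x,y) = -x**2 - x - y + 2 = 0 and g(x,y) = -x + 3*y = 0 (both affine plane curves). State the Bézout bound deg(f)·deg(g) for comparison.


Common zeros: {(2, 3), (6, 2)}; count = 2; Bézout bound = 2.

deg(f) = 2, deg(g) = 1, so Bézout bound = 2.
Scan x ∈ F_7. For each x, list the y ∈ F_7 with f(x, y) ≡ 0 and those with g(x, y) ≡ 0 (mod 7); the common zeros in that column are the intersection.
  x = 0: f ≡ 0 at y ∈ {2}; g ≡ 0 at y ∈ {0}; common: ∅.
  x = 1: f ≡ 0 at y ∈ {0}; g ≡ 0 at y ∈ {5}; common: ∅.
  x = 2: f ≡ 0 at y ∈ {3}; g ≡ 0 at y ∈ {3}; common: {3}.
  x = 3: f ≡ 0 at y ∈ {4}; g ≡ 0 at y ∈ {1}; common: ∅.
  x = 4: f ≡ 0 at y ∈ {3}; g ≡ 0 at y ∈ {6}; common: ∅.
  x = 5: f ≡ 0 at y ∈ {0}; g ≡ 0 at y ∈ {4}; common: ∅.
  x = 6: f ≡ 0 at y ∈ {2}; g ≡ 0 at y ∈ {2}; common: {2}.
Collecting: common zeros = {(2, 3), (6, 2)}, so the count is 2.
Comparison with the Bézout bound: 2 ≤ 2 = deg(f)·deg(g), as expected for curves with no common component (the bound is attained).


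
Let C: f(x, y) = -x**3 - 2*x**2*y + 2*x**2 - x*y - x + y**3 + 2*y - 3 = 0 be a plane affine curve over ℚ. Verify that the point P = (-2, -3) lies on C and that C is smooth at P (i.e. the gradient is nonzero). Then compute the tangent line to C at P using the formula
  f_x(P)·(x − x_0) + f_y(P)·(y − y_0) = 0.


Tangent line at P: -42*x + 23*y - 15 = 0.

Step 1: f(-2, -3) = 0, so P lies on C.
Step 2: partial derivatives
  f_x(x, y) = -3*x**2 - 4*x*y + 4*x - y - 1, f_y(x, y) = -2*x**2 - x + 3*y**2 + 2.
  f_x(P) = -42, f_y(P) = 23 (gradient nonzero, so P is smooth).
Step 3: tangent line at P: -42·(x − -2) + 23·(y − -3) = 0.
Expanding: -42*x + 23*y - 15 = 0.


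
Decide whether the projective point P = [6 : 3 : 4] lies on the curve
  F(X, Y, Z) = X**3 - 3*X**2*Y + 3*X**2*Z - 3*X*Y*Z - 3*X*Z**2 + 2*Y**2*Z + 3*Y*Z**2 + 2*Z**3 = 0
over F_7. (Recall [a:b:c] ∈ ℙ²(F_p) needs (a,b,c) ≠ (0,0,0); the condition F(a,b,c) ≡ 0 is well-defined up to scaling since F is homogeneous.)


F(6,3,4) ≡ 3 (mod 7); P is NOT on the curve.

Evaluate F(6, 3, 4) term-by-term (mod 7).
  X**3 ↦ 1·216·1·1 = 216
  -3*X**2*Y ↦ -3·36·3·1 = -324
  3*X**2*Z ↦ 3·36·1·4 = 432
  -3*X*Y*Z ↦ -3·6·3·4 = -216
  -3*X*Z**2 ↦ -3·6·1·16 = -288
  2*Y**2*Z ↦ 2·1·9·4 = 72
  3*Y*Z**2 ↦ 3·1·3·16 = 144
  2*Z**3 ↦ 2·1·1·64 = 128
Sum: F(6, 3, 4) = (216) + (-324) + (432) + (-216) + (-288) + (72) + (144) + (128) = 164.
Reducing mod 7: 164 ≡ 3 (mod 7).
Since F(a, b, c) ≡ 3 ≠ 0 (mod 7), P does NOT lie on the curve.


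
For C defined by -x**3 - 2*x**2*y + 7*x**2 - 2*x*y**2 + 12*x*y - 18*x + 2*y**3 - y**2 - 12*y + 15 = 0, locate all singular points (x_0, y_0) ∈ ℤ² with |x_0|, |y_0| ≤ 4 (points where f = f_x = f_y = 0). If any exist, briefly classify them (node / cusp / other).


Singular points: {(2, 1)}; classification: node.

Compute partial derivatives:
  f_x = -3*x**2 - 4*x*y + 14*x - 2*y**2 + 12*y - 18.
  f_y = -2*x**2 - 4*x*y + 12*x + 6*y**2 - 2*y - 12.
Scan x_0 ∈ {−4, ..., 4}. For each x_0, f_y(x_0, y) is a polynomial in y; find its integer roots y ∈ {−4, ..., 4}, then test f_x and f at those candidates.
  x = -4: f_y(-4, y) = 6*y**2 + 14*y - 92; no integer root y with |y| ≤ 4.
  x = -3: f_y(-3, y) = 6*y**2 + 10*y - 66; no integer root y with |y| ≤ 4.
  x = -2: f_y(-2, y) = 6*y**2 + 6*y - 44; no integer root y with |y| ≤ 4.
  x = -1: f_y(-1, y) = 6*y**2 + 2*y - 26; no integer root y with |y| ≤ 4.
  x = 0: f_y(0, y) = 6*y**2 - 2*y - 12; no integer root y with |y| ≤ 4.
  x = 1: f_y(1, y) = 6*y**2 - 6*y - 2; no integer root y with |y| ≤ 4.
  x = 2: f_y(2, y) = 6*y**2 - 10*y + 4; vanishes at y ∈ {1}. (2, 1): f_x = 0, f = 0 — SINGULAR.
  x = 3: f_y(3, y) = 6*y**2 - 14*y + 6; no integer root y with |y| ≤ 4.
  x = 4: f_y(4, y) = 6*y**2 - 18*y + 4; no integer root y with |y| ≤ 4.
Only singular point on the grid: (2, 1).
Classify: substitute x = 2 + u, y = 1 + v and expand: f = -u**3 - 2*u**2*v - u**2 - 2*u*v**2 + 2*v**3 + v**2.
No constant or linear terms (consistent with a singular point). Quadratic part: -u**2 + v**2. Cubic part: -u**3 - 2*u**2*v - 2*u*v**2 + 2*v**3.
The quadratic part v**2 - u**2 = (v − u)(v + u) splits into two distinct linear factors, so there are two distinct tangent lines y − 1 = ±(x − 2) — this is a node (ordinary double point).
Classification: node.


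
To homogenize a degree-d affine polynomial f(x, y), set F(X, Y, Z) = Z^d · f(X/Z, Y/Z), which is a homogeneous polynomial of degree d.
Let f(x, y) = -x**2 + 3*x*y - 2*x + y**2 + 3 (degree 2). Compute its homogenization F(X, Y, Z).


F(X, Y, Z) = -X**2 + 3*X*Y - 2*X*Z + Y**2 + 3*Z**2

deg(f) = 2.
Substitute x = X/Z, y = Y/Z into f, then multiply by Z^2.
  monomial -1·x^2·y^0 ↦ -1·X^2·Y^0·Z^0.
  monomial 3·x^1·y^1 ↦ 3·X^1·Y^1·Z^0.
  monomial -2·x^1·y^0 ↦ -2·X^1·Y^0·Z^1.
  monomial 1·x^0·y^2 ↦ 1·X^0·Y^2·Z^0.
  monomial 3·x^0·y^0 ↦ 3·X^0·Y^0·Z^2.
Collecting: F(X, Y, Z) = -X**2 + 3*X*Y - 2*X*Z + Y**2 + 3*Z**2.


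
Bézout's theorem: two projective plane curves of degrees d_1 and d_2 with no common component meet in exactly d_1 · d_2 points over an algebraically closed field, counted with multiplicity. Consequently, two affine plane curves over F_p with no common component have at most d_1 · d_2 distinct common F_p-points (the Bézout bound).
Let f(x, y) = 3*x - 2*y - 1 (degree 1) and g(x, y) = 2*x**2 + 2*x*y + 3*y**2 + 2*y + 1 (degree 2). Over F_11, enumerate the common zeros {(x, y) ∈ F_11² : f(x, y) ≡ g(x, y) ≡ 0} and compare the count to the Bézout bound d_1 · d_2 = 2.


Common zeros: {(3, 4), (4, 0)}; count = 2; Bézout bound = 2.

deg(f) = 1, deg(g) = 2, so Bézout bound = 2.
Scan x ∈ F_11. For each x, list the y ∈ F_11 with f(x, y) ≡ 0 and those with g(x, y) ≡ 0 (mod 11); the common zeros in that column are the intersection.
  x = 0: f ≡ 0 at y ∈ {5}; g ≡ 0 at y ∈ {6, 8}; common: ∅.
  x = 1: f ≡ 0 at y ∈ {1}; g ≡ 0 at y ∈ ∅; common: ∅.
  x = 2: f ≡ 0 at y ∈ {8}; g ≡ 0 at y ∈ {2, 7}; common: ∅.
  x = 3: f ≡ 0 at y ∈ {4}; g ≡ 0 at y ∈ {4, 8}; common: {4}.
  x = 4: f ≡ 0 at y ∈ {0}; g ≡ 0 at y ∈ {0, 4}; common: {0}.
  x = 5: f ≡ 0 at y ∈ {7}; g ≡ 0 at y ∈ {1, 6}; common: ∅.
  x = 6: f ≡ 0 at y ∈ {3}; g ≡ 0 at y ∈ ∅; common: ∅.
  x = 7: f ≡ 0 at y ∈ {10}; g ≡ 0 at y ∈ {0, 2}; common: ∅.
  x = 8: f ≡ 0 at y ∈ {6}; g ≡ 0 at y ∈ ∅; common: ∅.
  x = 9: f ≡ 0 at y ∈ {2}; g ≡ 0 at y ∈ ∅; common: ∅.
  x = 10: f ≡ 0 at y ∈ {9}; g ≡ 0 at y ∈ ∅; common: ∅.
Collecting: common zeros = {(3, 4), (4, 0)}, so the count is 2.
Comparison with the Bézout bound: 2 ≤ 2 = deg(f)·deg(g), as expected for curves with no common component (the bound is attained).


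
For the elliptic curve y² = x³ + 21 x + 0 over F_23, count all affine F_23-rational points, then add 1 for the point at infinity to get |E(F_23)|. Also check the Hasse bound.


Affine points = {(0, 0), (2, 2), (2, 21), (5, 0), (8, 6), (8, 17), (12, 5), (12, 18), (13, 3), (13, 20), (14, 5), (14, 18), (16, 4), (16, 19), (17, 7), (17, 16), (18, 0), (19, 6), (19, 17), (20, 5), (20, 18), (22, 1), (22, 22)}; affine count = 23; |E(F_23)| = 24.

Discriminant check: Δ ∝ 4a³ + 27b² = 4·21³ + 27·0² = 4·9261 + 27·0 ≡ 14 (mod 23). Nonzero ⇒ E is nonsingular.
For each x ∈ F_23, compute rhs = x³ + 21·x + 0 mod 23, then count y ∈ F_23 with y² ≡ rhs.
  x = 0: rhs = 0, matching y values: 0 (1 points).
  x = 1: rhs = 22, matching y values: none (0 points).
  x = 2: rhs = 4, matching y values: 2, 21 (2 points).
  x = 3: rhs = 21, matching y values: none (0 points).
  x = 4: rhs = 10, matching y values: none (0 points).
  x = 5: rhs = 0, matching y values: 0 (1 points).
  x = 6: rhs = 20, matching y values: none (0 points).
  x = 7: rhs = 7, matching y values: none (0 points).
  x = 8: rhs = 13, matching y values: 6, 17 (2 points).
  x = 9: rhs = 21, matching y values: none (0 points).
  x = 10: rhs = 14, matching y values: none (0 points).
  x = 11: rhs = 21, matching y values: none (0 points).
  x = 12: rhs = 2, matching y values: 5, 18 (2 points).
  x = 13: rhs = 9, matching y values: 3, 20 (2 points).
  x = 14: rhs = 2, matching y values: 5, 18 (2 points).
  x = 15: rhs = 10, matching y values: none (0 points).
  x = 16: rhs = 16, matching y values: 4, 19 (2 points).
  x = 17: rhs = 3, matching y values: 7, 16 (2 points).
  x = 18: rhs = 0, matching y values: 0 (1 points).
  x = 19: rhs = 13, matching y values: 6, 17 (2 points).
  x = 20: rhs = 2, matching y values: 5, 18 (2 points).
  x = 21: rhs = 19, matching y values: none (0 points).
  x = 22: rhs = 1, matching y values: 1, 22 (2 points).
Total affine count: 23.
Full point count |E(F_23)| = 23 + 1 = 24.
Hasse bound: |24 − (23+1)| = |0| = 0 ≤ 2√23 ≈ 9.5917 ✓.


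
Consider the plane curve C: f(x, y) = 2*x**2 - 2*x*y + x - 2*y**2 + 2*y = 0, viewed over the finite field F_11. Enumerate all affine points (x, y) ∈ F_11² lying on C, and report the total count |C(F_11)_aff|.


Affine F_11-points: {(0, 0), (0, 1), (4, 3), (4, 5), (5, 0), (5, 7), (6, 1), (6, 5), (7, 7), (7, 9)}; count = 10.

For each of the 121 pairs (x, y) ∈ F_11², evaluate f(x, y) mod 11. Record the zeros.
  x = 0: [0↦0, 1↦0, 2↦7, 3↦10, 4↦9, 5↦4, 6↦6, 7↦4, 8↦9, 9↦10, 10↦7]  zeros at y ∈ {0, 1}
  x = 1: [0↦3, 1↦1, 2↦6, 3↦7, 4↦4, 5↦8, 6↦8, 7↦4, 8↦7, 9↦6, 10↦1]  zeros at y ∈ ∅
  x = 2: [0↦10, 1↦6, 2↦9, 3↦8, 4↦3, 5↦5, 6↦3, 7↦8, 8↦9, 9↦6, 10↦10]  zeros at y ∈ ∅
  x = 3: [0↦10, 1↦4, 2↦5, 3↦2, 4↦6, 5↦6, 6↦2, 7↦5, 8↦4, 9↦10, 10↦1]  zeros at y ∈ ∅
  x = 4: [0↦3, 1↦6, 2↦5, 3↦0, 4↦2, 5↦0, 6↦5, 7↦6, 8↦3, 9↦7, 10↦7]  zeros at y ∈ {3, 5}
  x = 5: [0↦0, 1↦1, 2↦9, 3↦2, 4↦2, 5↦9, 6↦1, 7↦0, 8↦6, 9↦8, 10↦6]  zeros at y ∈ {0, 7}
  x = 6: [0↦1, 1↦0, 2↦6, 3↦8, 4↦6, 5↦0, 6↦1, 7↦9, 8↦2, 9↦2, 10↦9]  zeros at y ∈ {1, 5}
  x = 7: [0↦6, 1↦3, 2↦7, 3↦7, 4↦3, 5↦6, 6↦5, 7↦0, 8↦2, 9↦0, 10↦5]  zeros at y ∈ {7, 9}
  x = 8: [0↦4, 1↦10, 2↦1, 3↦10, 4↦4, 5↦5, 6↦2, 7↦6, 8↦6, 9↦2, 10↦5]  zeros at y ∈ ∅
  x = 9: [0↦6, 1↦10, 2↦10, 3↦6, 4↦9, 5↦8, 6↦3, 7↦5, 8↦3, 9↦8, 10↦9]  zeros at y ∈ ∅
  x = 10: [0↦1, 1↦3, 2↦1, 3↦6, 4↦7, 5↦4, 6↦8, 7↦8, 8↦4, 9↦7, 10↦6]  zeros at y ∈ ∅
Collecting zeros: affine points = {(0, 0), (0, 1), (4, 3), (4, 5), (5, 0), (5, 7), (6, 1), (6, 5), (7, 7), (7, 9)}.
Total count |C(F_11)_aff| = 10.


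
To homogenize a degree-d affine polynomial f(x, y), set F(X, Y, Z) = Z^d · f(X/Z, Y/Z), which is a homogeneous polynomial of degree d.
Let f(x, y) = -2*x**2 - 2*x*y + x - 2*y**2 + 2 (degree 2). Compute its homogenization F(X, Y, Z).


F(X, Y, Z) = -2*X**2 - 2*X*Y + X*Z - 2*Y**2 + 2*Z**2

deg(f) = 2.
Substitute x = X/Z, y = Y/Z into f, then multiply by Z^2.
  monomial -2·x^2·y^0 ↦ -2·X^2·Y^0·Z^0.
  monomial -2·x^1·y^1 ↦ -2·X^1·Y^1·Z^0.
  monomial 1·x^1·y^0 ↦ 1·X^1·Y^0·Z^1.
  monomial -2·x^0·y^2 ↦ -2·X^0·Y^2·Z^0.
  monomial 2·x^0·y^0 ↦ 2·X^0·Y^0·Z^2.
Collecting: F(X, Y, Z) = -2*X**2 - 2*X*Y + X*Z - 2*Y**2 + 2*Z**2.


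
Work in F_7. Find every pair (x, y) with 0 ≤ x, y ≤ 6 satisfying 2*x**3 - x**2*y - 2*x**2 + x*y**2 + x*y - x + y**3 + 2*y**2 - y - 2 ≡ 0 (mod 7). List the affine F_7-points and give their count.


Affine F_7-points: {(0, 1), (0, 5), (0, 6), (1, 1), (1, 4), (1, 6), (3, 4), (3, 6), (4, 1), (6, 4)}; count = 10.

For each of the 49 pairs (x, y) ∈ F_7², evaluate f(x, y) mod 7. Record the zeros.
  x = 0: [0↦5, 1↦0, 2↦5, 3↦5, 4↦6, 5↦0, 6↦0]  zeros at y ∈ {1, 5, 6}
  x = 1: [0↦4, 1↦0, 2↦1, 3↦6, 4↦0, 5↦3, 6↦0]  zeros at y ∈ {1, 4, 6}
  x = 2: [0↦4, 1↦6, 2↦1, 3↦2, 4↦1, 5↦4, 6↦3]  zeros at y ∈ ∅
  x = 3: [0↦3, 1↦2, 2↦3, 3↦5, 4↦0, 5↦1, 6↦0]  zeros at y ∈ {4, 6}
  x = 4: [0↦6, 1↦0, 2↦5, 3↦6, 4↦2, 5↦6, 6↦3]  zeros at y ∈ {1}
  x = 5: [0↦4, 1↦5, 2↦5, 3↦3, 4↦5, 5↦3, 6↦3]  zeros at y ∈ ∅
  x = 6: [0↦2, 1↦1, 2↦1, 3↦1, 4↦0, 5↦4, 6↦5]  zeros at y ∈ {4}
Collecting zeros: affine points = {(0, 1), (0, 5), (0, 6), (1, 1), (1, 4), (1, 6), (3, 4), (3, 6), (4, 1), (6, 4)}.
Total count |C(F_7)_aff| = 10.


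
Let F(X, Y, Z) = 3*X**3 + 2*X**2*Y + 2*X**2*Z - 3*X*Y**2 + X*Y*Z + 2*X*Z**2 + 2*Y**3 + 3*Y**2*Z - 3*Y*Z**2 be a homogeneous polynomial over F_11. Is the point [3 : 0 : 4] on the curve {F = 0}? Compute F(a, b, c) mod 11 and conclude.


F(3,0,4) ≡ 7 (mod 11); P is NOT on the curve.

Evaluate F(3, 0, 4) term-by-term (mod 11).
  3*X**3 ↦ 3·27·1·1 = 81
  2*X**2*Y ↦ 2·9·0·1 = 0
  2*X**2*Z ↦ 2·9·1·4 = 72
  -3*X*Y**2 ↦ -3·3·0·1 = 0
  X*Y*Z ↦ 1·3·0·4 = 0
  2*X*Z**2 ↦ 2·3·1·16 = 96
  2*Y**3 ↦ 2·1·0·1 = 0
  3*Y**2*Z ↦ 3·1·0·4 = 0
  -3*Y*Z**2 ↦ -3·1·0·16 = 0
Sum: F(3, 0, 4) = (81) + (0) + (72) + (0) + (0) + (96) + (0) + (0) + (0) = 249.
Reducing mod 11: 249 ≡ 7 (mod 11).
Since F(a, b, c) ≡ 7 ≠ 0 (mod 11), P does NOT lie on the curve.


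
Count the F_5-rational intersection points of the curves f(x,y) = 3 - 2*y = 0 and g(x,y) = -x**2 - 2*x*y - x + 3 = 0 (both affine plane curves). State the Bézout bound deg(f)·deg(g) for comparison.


Common zeros: ∅; count = 0; Bézout bound = 2.

deg(f) = 1, deg(g) = 2, so Bézout bound = 2.
Scan x ∈ F_5. For each x, list the y ∈ F_5 with f(x, y) ≡ 0 and those with g(x, y) ≡ 0 (mod 5); the common zeros in that column are the intersection.
  x = 0: f ≡ 0 at y ∈ {4}; g ≡ 0 at y ∈ ∅; common: ∅.
  x = 1: f ≡ 0 at y ∈ {4}; g ≡ 0 at y ∈ {3}; common: ∅.
  x = 2: f ≡ 0 at y ∈ {4}; g ≡ 0 at y ∈ {3}; common: ∅.
  x = 3: f ≡ 0 at y ∈ {4}; g ≡ 0 at y ∈ {1}; common: ∅.
  x = 4: f ≡ 0 at y ∈ {4}; g ≡ 0 at y ∈ {1}; common: ∅.
Collecting: common zeros = ∅, so the count is 0.
Comparison with the Bézout bound: 0 ≤ 2 = deg(f)·deg(g), as expected for curves with no common component (the affine F_5-count falls short of the bound because intersections may lie at infinity, over extension fields, or carry multiplicity).


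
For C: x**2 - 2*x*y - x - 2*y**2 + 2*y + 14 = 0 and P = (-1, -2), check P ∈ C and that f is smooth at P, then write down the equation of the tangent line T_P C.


Tangent line at P: x + 12*y + 25 = 0.

Step 1: f(-1, -2) = 0, so P lies on C.
Step 2: partial derivatives
  f_x(x, y) = 2*x - 2*y - 1, f_y(x, y) = -2*x - 4*y + 2.
  f_x(P) = 1, f_y(P) = 12 (gradient nonzero, so P is smooth).
Step 3: tangent line at P: 1·(x − -1) + 12·(y − -2) = 0.
Expanding: x + 12*y + 25 = 0.


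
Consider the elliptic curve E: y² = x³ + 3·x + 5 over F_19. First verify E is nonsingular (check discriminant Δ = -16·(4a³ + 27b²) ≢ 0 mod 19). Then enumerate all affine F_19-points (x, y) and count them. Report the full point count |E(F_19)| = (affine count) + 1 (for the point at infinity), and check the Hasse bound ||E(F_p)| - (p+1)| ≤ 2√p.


Affine points = {(0, 9), (0, 10), (1, 3), (1, 16), (2, 0), (4, 9), (4, 10), (6, 7), (6, 12), (8, 3), (8, 16), (9, 1), (9, 18), (10, 3), (10, 16), (11, 1), (11, 18), (14, 6), (14, 13), (15, 9), (15, 10), (16, 8), (16, 11), (18, 1), (18, 18)}; affine count = 25; |E(F_19)| = 26.

Discriminant check: Δ ∝ 4a³ + 27b² = 4·3³ + 27·5² = 4·27 + 27·25 ≡ 4 (mod 19). Nonzero ⇒ E is nonsingular.
For each x ∈ F_19, compute rhs = x³ + 3·x + 5 mod 19, then count y ∈ F_19 with y² ≡ rhs.
  x = 0: rhs = 5, matching y values: 9, 10 (2 points).
  x = 1: rhs = 9, matching y values: 3, 16 (2 points).
  x = 2: rhs = 0, matching y values: 0 (1 points).
  x = 3: rhs = 3, matching y values: none (0 points).
  x = 4: rhs = 5, matching y values: 9, 10 (2 points).
  x = 5: rhs = 12, matching y values: none (0 points).
  x = 6: rhs = 11, matching y values: 7, 12 (2 points).
  x = 7: rhs = 8, matching y values: none (0 points).
  x = 8: rhs = 9, matching y values: 3, 16 (2 points).
  x = 9: rhs = 1, matching y values: 1, 18 (2 points).
  x = 10: rhs = 9, matching y values: 3, 16 (2 points).
  x = 11: rhs = 1, matching y values: 1, 18 (2 points).
  x = 12: rhs = 2, matching y values: none (0 points).
  x = 13: rhs = 18, matching y values: none (0 points).
  x = 14: rhs = 17, matching y values: 6, 13 (2 points).
  x = 15: rhs = 5, matching y values: 9, 10 (2 points).
  x = 16: rhs = 7, matching y values: 8, 11 (2 points).
  x = 17: rhs = 10, matching y values: none (0 points).
  x = 18: rhs = 1, matching y values: 1, 18 (2 points).
Total affine count: 25.
Full point count |E(F_19)| = 25 + 1 = 26.
Hasse bound: |26 − (19+1)| = |6| = 6 ≤ 2√19 ≈ 8.7178 ✓.


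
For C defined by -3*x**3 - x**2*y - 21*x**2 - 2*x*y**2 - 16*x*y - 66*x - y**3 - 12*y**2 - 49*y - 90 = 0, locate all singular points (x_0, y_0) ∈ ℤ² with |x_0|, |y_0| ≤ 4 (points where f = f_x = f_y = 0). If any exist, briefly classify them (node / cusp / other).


Singular points: {(-2, -3)}; classification: cusp.

Compute partial derivatives:
  f_x = -9*x**2 - 2*x*y - 42*x - 2*y**2 - 16*y - 66.
  f_y = -x**2 - 4*x*y - 16*x - 3*y**2 - 24*y - 49.
Scan x_0 ∈ {−4, ..., 4}. For each x_0, f_y(x_0, y) is a polynomial in y; find its integer roots y ∈ {−4, ..., 4}, then test f_x and f at those candidates.
  x = -4: f_y(-4, y) = -3*y**2 - 8*y - 1; no integer root y with |y| ≤ 4.
  x = -3: f_y(-3, y) = -3*y**2 - 12*y - 10; no integer root y with |y| ≤ 4.
  x = -2: f_y(-2, y) = -3*y**2 - 16*y - 21; vanishes at y ∈ {-3}. (-2, -3): f_x = 0, f = 0 — SINGULAR.
  x = -1: f_y(-1, y) = -3*y**2 - 20*y - 34; no integer root y with |y| ≤ 4.
  x = 0: f_y(0, y) = -3*y**2 - 24*y - 49; no integer root y with |y| ≤ 4.
  x = 1: f_y(1, y) = -3*y**2 - 28*y - 66; no integer root y with |y| ≤ 4.
  x = 2: f_y(2, y) = -3*y**2 - 32*y - 85; no integer root y with |y| ≤ 4.
  x = 3: f_y(3, y) = -3*y**2 - 36*y - 106; no integer root y with |y| ≤ 4.
  x = 4: f_y(4, y) = -3*y**2 - 40*y - 129; no integer root y with |y| ≤ 4.
Only singular point on the grid: (-2, -3).
Classify: substitute x = -2 + u, y = -3 + v and expand: f = -3*u**3 - u**2*v - 2*u*v**2 - v**3 + v**2.
No constant or linear terms (consistent with a singular point). Quadratic part: v**2. Cubic part: -3*u**3 - u**2*v - 2*u*v**2 - v**3.
The quadratic part v**2 is a perfect square, so there is a single (double) tangent line v = 0, i.e. y = -3. Restricting the cubic part to that line (v = 0) leaves -3*u**3 ≠ 0, so f is not divisible by v and the branch is v² ≈ 3*u**3 to lowest order — this is a cusp.
Classification: cusp.


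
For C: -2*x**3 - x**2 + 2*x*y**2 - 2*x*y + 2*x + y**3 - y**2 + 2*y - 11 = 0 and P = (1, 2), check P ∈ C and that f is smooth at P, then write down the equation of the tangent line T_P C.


Tangent line at P: -2*x + 16*y - 30 = 0.

Step 1: f(1, 2) = 0, so P lies on C.
Step 2: partial derivatives
  f_x(x, y) = -6*x**2 - 2*x + 2*y**2 - 2*y + 2, f_y(x, y) = 4*x*y - 2*x + 3*y**2 - 2*y + 2.
  f_x(P) = -2, f_y(P) = 16 (gradient nonzero, so P is smooth).
Step 3: tangent line at P: -2·(x − 1) + 16·(y − 2) = 0.
Expanding: -2*x + 16*y - 30 = 0.


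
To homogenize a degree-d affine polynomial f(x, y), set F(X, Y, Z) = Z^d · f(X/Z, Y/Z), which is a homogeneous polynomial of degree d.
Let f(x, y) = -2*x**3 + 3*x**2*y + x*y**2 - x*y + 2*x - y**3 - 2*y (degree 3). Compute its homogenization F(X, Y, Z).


F(X, Y, Z) = -2*X**3 + 3*X**2*Y + X*Y**2 - X*Y*Z + 2*X*Z**2 - Y**3 - 2*Y*Z**2

deg(f) = 3.
Substitute x = X/Z, y = Y/Z into f, then multiply by Z^3.
  monomial -2·x^3·y^0 ↦ -2·X^3·Y^0·Z^0.
  monomial 3·x^2·y^1 ↦ 3·X^2·Y^1·Z^0.
  monomial 1·x^1·y^2 ↦ 1·X^1·Y^2·Z^0.
  monomial -1·x^1·y^1 ↦ -1·X^1·Y^1·Z^1.
  monomial 2·x^1·y^0 ↦ 2·X^1·Y^0·Z^2.
  monomial -1·x^0·y^3 ↦ -1·X^0·Y^3·Z^0.
  monomial -2·x^0·y^1 ↦ -2·X^0·Y^1·Z^2.
Collecting: F(X, Y, Z) = -2*X**3 + 3*X**2*Y + X*Y**2 - X*Y*Z + 2*X*Z**2 - Y**3 - 2*Y*Z**2.


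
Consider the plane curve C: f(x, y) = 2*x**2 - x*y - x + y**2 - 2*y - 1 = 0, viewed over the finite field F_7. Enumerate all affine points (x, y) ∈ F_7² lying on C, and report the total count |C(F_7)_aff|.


Affine F_7-points: {(0, 4), (0, 5), (1, 0), (1, 3), (3, 0), (3, 5), (6, 4)}; count = 7.

For each of the 49 pairs (x, y) ∈ F_7², evaluate f(x, y) mod 7. Record the zeros.
  x = 0: [0↦6, 1↦5, 2↦6, 3↦2, 4↦0, 5↦0, 6↦2]  zeros at y ∈ {4, 5}
  x = 1: [0↦0, 1↦5, 2↦5, 3↦0, 4↦4, 5↦3, 6↦4]  zeros at y ∈ {0, 3}
  x = 2: [0↦5, 1↦2, 2↦1, 3↦2, 4↦5, 5↦3, 6↦3]  zeros at y ∈ ∅
  x = 3: [0↦0, 1↦3, 2↦1, 3↦1, 4↦3, 5↦0, 6↦6]  zeros at y ∈ {0, 5}
  x = 4: [0↦6, 1↦1, 2↦5, 3↦4, 4↦5, 5↦1, 6↦6]  zeros at y ∈ ∅
  x = 5: [0↦2, 1↦3, 2↦6, 3↦4, 4↦4, 5↦6, 6↦3]  zeros at y ∈ ∅
  x = 6: [0↦2, 1↦2, 2↦4, 3↦1, 4↦0, 5↦1, 6↦4]  zeros at y ∈ {4}
Collecting zeros: affine points = {(0, 4), (0, 5), (1, 0), (1, 3), (3, 0), (3, 5), (6, 4)}.
Total count |C(F_7)_aff| = 7.


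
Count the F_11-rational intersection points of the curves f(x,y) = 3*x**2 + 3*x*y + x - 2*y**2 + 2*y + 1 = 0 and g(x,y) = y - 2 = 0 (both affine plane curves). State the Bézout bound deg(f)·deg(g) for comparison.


Common zeros: ∅; count = 0; Bézout bound = 2.

deg(f) = 2, deg(g) = 1, so Bézout bound = 2.
Scan x ∈ F_11. For each x, list the y ∈ F_11 with f(x, y) ≡ 0 and those with g(x, y) ≡ 0 (mod 11); the common zeros in that column are the intersection.
  x = 0: f ≡ 0 at y ∈ {3, 9}; g ≡ 0 at y ∈ {2}; common: ∅.
  x = 1: f ≡ 0 at y ∈ ∅; g ≡ 0 at y ∈ {2}; common: ∅.
  x = 2: f ≡ 0 at y ∈ ∅; g ≡ 0 at y ∈ {2}; common: ∅.
  x = 3: f ≡ 0 at y ∈ ∅; g ≡ 0 at y ∈ {2}; common: ∅.
  x = 4: f ≡ 0 at y ∈ {3, 4}; g ≡ 0 at y ∈ {2}; common: ∅.
  x = 5: f ≡ 0 at y ∈ ∅; g ≡ 0 at y ∈ {2}; common: ∅.
  x = 6: f ≡ 0 at y ∈ {5}; g ≡ 0 at y ∈ {2}; common: ∅.
  x = 7: f ≡ 0 at y ∈ {1, 5}; g ≡ 0 at y ∈ {2}; common: ∅.
  x = 8: f ≡ 0 at y ∈ ∅; g ≡ 0 at y ∈ {2}; common: ∅.
  x = 9: f ≡ 0 at y ∈ {0, 9}; g ≡ 0 at y ∈ {2}; common: ∅.
  x = 10: f ≡ 0 at y ∈ {1, 4}; g ≡ 0 at y ∈ {2}; common: ∅.
Collecting: common zeros = ∅, so the count is 0.
Comparison with the Bézout bound: 0 ≤ 2 = deg(f)·deg(g), as expected for curves with no common component (the affine F_11-count falls short of the bound because intersections may lie at infinity, over extension fields, or carry multiplicity).


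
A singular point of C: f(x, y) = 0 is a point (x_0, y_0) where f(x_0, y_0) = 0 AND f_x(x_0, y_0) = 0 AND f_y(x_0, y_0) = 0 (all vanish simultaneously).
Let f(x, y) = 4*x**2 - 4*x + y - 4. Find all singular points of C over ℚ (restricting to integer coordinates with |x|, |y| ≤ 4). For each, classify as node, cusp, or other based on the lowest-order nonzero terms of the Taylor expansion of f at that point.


No singular points in the scanned grid; C is smooth there.

Compute partial derivatives:
  f_x = 8*x - 4.
  f_y = 1.
f_y = 1 is a nonzero constant, so f_y never vanishes: no point (x, y) can satisfy f = f_x = f_y = 0. In particular no (x, y) ∈ {−4, ..., 4}² is singular; the curve is smooth.


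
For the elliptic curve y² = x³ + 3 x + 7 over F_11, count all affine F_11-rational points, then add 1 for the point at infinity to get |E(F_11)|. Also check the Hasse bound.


Affine points = {(1, 0), (5, 2), (5, 9), (8, 2), (8, 9), (9, 2), (9, 9), (10, 5), (10, 6)}; affine count = 9; |E(F_11)| = 10.

Discriminant check: Δ ∝ 4a³ + 27b² = 4·3³ + 27·7² = 4·27 + 27·49 ≡ 1 (mod 11). Nonzero ⇒ E is nonsingular.
For each x ∈ F_11, compute rhs = x³ + 3·x + 7 mod 11, then count y ∈ F_11 with y² ≡ rhs.
  x = 0: rhs = 7, matching y values: none (0 points).
  x = 1: rhs = 0, matching y values: 0 (1 points).
  x = 2: rhs = 10, matching y values: none (0 points).
  x = 3: rhs = 10, matching y values: none (0 points).
  x = 4: rhs = 6, matching y values: none (0 points).
  x = 5: rhs = 4, matching y values: 2, 9 (2 points).
  x = 6: rhs = 10, matching y values: none (0 points).
  x = 7: rhs = 8, matching y values: none (0 points).
  x = 8: rhs = 4, matching y values: 2, 9 (2 points).
  x = 9: rhs = 4, matching y values: 2, 9 (2 points).
  x = 10: rhs = 3, matching y values: 5, 6 (2 points).
Total affine count: 9.
Full point count |E(F_11)| = 9 + 1 = 10.
Hasse bound: |10 − (11+1)| = |-2| = 2 ≤ 2√11 ≈ 6.6332 ✓.


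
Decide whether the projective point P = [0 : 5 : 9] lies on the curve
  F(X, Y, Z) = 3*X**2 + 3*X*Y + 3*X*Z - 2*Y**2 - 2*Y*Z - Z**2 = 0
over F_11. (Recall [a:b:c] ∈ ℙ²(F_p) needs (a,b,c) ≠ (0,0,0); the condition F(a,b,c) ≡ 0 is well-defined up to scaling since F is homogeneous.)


F(0,5,9) ≡ 10 (mod 11); P is NOT on the curve.

Evaluate F(0, 5, 9) term-by-term (mod 11).
  3*X**2 ↦ 3·0·1·1 = 0
  3*X*Y ↦ 3·0·5·1 = 0
  3*X*Z ↦ 3·0·1·9 = 0
  -2*Y**2 ↦ -2·1·25·1 = -50
  -2*Y*Z ↦ -2·1·5·9 = -90
  -Z**2 ↦ -1·1·1·81 = -81
Sum: F(0, 5, 9) = (0) + (0) + (0) + (-50) + (-90) + (-81) = -221.
Reducing mod 11: -221 ≡ 10 (mod 11).
Since F(a, b, c) ≡ 10 ≠ 0 (mod 11), P does NOT lie on the curve.
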